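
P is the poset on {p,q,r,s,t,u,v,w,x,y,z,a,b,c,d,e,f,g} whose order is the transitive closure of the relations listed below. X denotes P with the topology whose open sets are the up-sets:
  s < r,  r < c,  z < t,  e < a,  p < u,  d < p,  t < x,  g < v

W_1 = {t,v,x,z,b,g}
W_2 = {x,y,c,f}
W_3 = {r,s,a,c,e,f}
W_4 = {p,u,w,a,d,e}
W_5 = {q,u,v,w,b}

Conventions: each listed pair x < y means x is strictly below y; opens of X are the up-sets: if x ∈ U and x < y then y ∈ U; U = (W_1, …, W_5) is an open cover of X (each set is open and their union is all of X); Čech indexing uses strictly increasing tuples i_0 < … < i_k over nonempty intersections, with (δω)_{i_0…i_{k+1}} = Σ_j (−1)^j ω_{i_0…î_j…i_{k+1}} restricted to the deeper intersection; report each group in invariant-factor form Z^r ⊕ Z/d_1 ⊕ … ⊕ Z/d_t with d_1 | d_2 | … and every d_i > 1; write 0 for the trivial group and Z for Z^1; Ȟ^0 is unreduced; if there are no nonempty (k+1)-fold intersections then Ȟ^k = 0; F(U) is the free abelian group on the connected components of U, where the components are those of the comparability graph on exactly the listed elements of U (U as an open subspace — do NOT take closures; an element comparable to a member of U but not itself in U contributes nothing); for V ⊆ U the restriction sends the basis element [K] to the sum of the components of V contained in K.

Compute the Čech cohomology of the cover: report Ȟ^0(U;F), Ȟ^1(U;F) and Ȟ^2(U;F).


Ȟ^0 ≅ Z^10; Ȟ^1 ≅ 0; Ȟ^2 ≅ 0

nerve of the cover:
  W12={x} W15={v,b} W23={c,f} W34={a,e} W45={u,w}
components per intersection:
  W1: {t,x,z} {v,g} {b}
  W2: {x} {y} {c} {f}
  W3: {r,s,c} {a,e} {f}
  W4: {p,u,d} {w} {a,e}
  W5: {q} {u} {v} {w} {b}
  W12: {x}
  W15: {v} {b}
  W23: {c} {f}
  W34: {a,e}
  W45: {u} {w}
C dims 18,8; δ0: rk 8, SNF 1^8
Ȟ^0 = (18 − 8) − 0 = 10, so Ȟ^0 ≅ Z^10
Ȟ^1 = (8 − 0) − 8 = 0, so Ȟ^1 ≅ 0
Ȟ^2 = (0 − 0) − 0 = 0, so Ȟ^2 ≅ 0


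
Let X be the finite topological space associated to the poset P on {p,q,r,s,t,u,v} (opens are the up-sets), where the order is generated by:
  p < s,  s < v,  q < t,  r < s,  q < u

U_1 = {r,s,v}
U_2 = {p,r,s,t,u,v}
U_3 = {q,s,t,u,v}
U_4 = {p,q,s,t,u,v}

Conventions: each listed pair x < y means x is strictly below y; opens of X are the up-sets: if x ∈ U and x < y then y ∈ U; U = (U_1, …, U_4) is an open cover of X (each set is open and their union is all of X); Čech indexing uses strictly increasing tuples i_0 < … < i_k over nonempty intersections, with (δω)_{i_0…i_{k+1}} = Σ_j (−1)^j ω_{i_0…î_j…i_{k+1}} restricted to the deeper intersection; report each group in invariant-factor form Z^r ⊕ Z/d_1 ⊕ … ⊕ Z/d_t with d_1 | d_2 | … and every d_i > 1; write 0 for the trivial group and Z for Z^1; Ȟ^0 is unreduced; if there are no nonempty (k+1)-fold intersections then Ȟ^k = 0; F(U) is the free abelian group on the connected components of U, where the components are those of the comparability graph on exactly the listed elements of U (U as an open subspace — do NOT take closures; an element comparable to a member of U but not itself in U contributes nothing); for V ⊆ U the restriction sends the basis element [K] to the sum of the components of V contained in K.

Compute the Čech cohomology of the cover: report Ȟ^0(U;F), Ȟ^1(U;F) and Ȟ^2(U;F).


Ȟ^0 ≅ Z^2, Ȟ^1 ≅ 0, Ȟ^2 ≅ 0

nonempty intersections:
  U12={r,s,v} U13={s,v} U14={s,v} U23={s,t,u,v} U24={p,s,t,u,v} U34={q,s,t,u,v}
  U123={s,v} U124={s,v} U134={s,v} U234={s,t,u,v}
  U1234={s,v}
components per intersection:
  U1: {r,s,v}
  U2: {p,r,s,v} {t} {u}
  U3: {q,t,u} {s,v}
  U4: {p,s,v} {q,t,u}
  U12: {r,s,v}
  U13: {s,v}
  U14: {s,v}
  U23: {s,v} {t} {u}
  U24: {p,s,v} {t} {u}
  U34: {q,t,u} {s,v}
  U123: {s,v}
  U124: {s,v}
  U134: {s,v}
  U234: {s,v} {t} {u}
  U1234: {s,v}
C dims 8,11,6,1; δ0: rk 6, SNF 1^6; δ1: rk 5, SNF 1^5; δ2: rk 1, SNF 1^1
Ȟ^0: (8−6)−0=2 ⇒ Z^2
Ȟ^1: (11−5)−6=0 ⇒ 0
Ȟ^2: (6−1)−5=0 ⇒ 0


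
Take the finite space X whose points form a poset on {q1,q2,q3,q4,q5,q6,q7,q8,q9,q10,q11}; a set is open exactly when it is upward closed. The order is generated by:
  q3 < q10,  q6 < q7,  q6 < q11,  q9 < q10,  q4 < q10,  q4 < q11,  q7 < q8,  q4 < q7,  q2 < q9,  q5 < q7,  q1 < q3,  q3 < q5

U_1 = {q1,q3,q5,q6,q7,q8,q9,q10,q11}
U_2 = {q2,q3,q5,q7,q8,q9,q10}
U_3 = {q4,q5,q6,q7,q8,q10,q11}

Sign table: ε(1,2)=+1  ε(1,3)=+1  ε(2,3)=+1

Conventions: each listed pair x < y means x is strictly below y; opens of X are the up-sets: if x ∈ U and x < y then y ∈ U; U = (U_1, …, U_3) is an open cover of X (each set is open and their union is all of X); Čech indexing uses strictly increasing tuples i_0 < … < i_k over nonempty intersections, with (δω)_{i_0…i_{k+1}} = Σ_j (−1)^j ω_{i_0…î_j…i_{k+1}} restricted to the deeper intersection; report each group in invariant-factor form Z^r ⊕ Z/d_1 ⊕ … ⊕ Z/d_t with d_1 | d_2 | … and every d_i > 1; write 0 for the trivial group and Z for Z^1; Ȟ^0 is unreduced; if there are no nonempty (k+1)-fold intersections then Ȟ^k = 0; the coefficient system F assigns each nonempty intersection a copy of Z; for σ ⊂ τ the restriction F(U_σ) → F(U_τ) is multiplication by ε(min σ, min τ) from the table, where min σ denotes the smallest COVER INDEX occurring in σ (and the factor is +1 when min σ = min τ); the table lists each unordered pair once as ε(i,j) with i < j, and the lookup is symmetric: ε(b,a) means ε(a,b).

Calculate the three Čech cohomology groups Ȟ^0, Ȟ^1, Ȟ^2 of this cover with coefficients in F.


intersection data:
  U12={q3,q5,q7,q8,q9,q10} U13={q5,q6,q7,q8,q10,q11} U23={q5,q7,q8,q10}
  U123={q5,q7,q8,q10}
C dims 3,3,1; δ0: rk 2, SNF 1^2; δ1: rk 1, SNF 1^1
Ȟ^0 = (3 − 2) − 0 = 1, so Ȟ^0 ≅ Z
Ȟ^1 = (3 − 1) − 2 = 0, so Ȟ^1 ≅ 0
Ȟ^2 = (1 − 0) − 1 = 0, so Ȟ^2 ≅ 0

Ȟ^0(U;F) ≅ Z, Ȟ^1(U;F) ≅ 0 and Ȟ^2(U;F) ≅ 0


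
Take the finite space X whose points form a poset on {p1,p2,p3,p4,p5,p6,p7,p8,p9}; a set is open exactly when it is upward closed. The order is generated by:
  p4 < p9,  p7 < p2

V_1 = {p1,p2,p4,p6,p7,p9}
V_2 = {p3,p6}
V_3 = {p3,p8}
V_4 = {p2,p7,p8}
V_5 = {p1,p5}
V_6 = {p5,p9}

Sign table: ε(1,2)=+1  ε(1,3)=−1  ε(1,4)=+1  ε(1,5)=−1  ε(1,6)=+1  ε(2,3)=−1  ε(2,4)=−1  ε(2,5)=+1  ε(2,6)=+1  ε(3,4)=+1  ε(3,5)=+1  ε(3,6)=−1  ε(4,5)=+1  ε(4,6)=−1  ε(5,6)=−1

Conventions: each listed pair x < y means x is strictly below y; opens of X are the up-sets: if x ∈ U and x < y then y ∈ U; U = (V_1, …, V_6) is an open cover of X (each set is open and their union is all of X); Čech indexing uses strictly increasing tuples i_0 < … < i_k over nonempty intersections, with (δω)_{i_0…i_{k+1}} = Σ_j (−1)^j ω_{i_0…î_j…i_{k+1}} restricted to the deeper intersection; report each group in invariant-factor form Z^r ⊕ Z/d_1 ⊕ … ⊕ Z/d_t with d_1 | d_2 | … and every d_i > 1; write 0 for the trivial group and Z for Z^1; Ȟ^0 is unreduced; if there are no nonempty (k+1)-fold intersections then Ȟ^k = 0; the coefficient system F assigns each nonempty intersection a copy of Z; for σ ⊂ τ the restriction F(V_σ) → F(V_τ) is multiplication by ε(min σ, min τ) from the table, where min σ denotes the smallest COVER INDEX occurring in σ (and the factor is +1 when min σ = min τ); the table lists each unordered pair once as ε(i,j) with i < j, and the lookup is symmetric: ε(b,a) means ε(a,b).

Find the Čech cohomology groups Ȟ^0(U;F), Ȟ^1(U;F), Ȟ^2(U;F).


Ȟ^0 ≅ 0; Ȟ^1 ≅ Z ⊕ Z/2; Ȟ^2 ≅ 0

nonempty intersections:
  V12={p6} V14={p2,p7} V15={p1} V16={p9} V23={p3} V34={p8} V56={p5}
C dims 6,7; δ0: rk 6, SNF 1^5·2
Ȟ^0: (6−6)−0=0 ⇒ 0
Ȟ^1: (7−0)−6=1 plus torsion [2] ⇒ Z ⊕ Z/2
Ȟ^2: (0−0)−0=0 ⇒ 0


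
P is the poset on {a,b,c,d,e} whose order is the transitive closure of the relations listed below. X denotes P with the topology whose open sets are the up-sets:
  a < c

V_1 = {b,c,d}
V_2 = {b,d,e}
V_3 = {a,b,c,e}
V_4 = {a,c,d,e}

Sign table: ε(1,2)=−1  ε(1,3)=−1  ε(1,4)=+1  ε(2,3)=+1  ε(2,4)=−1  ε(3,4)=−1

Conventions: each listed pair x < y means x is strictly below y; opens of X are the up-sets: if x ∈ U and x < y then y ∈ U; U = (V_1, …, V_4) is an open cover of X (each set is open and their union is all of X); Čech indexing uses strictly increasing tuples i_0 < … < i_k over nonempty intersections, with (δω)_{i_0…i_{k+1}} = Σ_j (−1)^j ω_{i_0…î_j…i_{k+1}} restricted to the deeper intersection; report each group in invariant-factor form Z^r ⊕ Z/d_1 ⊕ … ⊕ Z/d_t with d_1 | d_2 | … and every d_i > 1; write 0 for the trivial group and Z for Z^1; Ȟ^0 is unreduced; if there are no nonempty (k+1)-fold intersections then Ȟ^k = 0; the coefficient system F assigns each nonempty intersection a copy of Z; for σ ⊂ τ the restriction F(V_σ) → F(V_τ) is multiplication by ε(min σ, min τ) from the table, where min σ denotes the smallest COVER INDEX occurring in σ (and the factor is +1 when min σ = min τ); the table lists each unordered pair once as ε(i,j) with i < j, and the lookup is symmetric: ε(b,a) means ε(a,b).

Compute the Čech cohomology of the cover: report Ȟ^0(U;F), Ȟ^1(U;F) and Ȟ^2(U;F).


nerve of the cover:
  V12={b,d} V13={b,c} V14={c,d} V23={b,e} V24={d,e} V34={a,c,e}
  V123={b} V124={d} V134={c} V234={e}
C dims 4,6,4; δ0: rk 3, SNF 1^3; δ1: rk 3, SNF 1^3
Ȟ^0 = (4 − 3) − 0 = 1, so Ȟ^0 ≅ Z
Ȟ^1 = (6 − 3) − 3 = 0, so Ȟ^1 ≅ 0
Ȟ^2 = (4 − 0) − 3 = 1, so Ȟ^2 ≅ Z

Ȟ^0 = Z; Ȟ^1 = 0; Ȟ^2 = Z


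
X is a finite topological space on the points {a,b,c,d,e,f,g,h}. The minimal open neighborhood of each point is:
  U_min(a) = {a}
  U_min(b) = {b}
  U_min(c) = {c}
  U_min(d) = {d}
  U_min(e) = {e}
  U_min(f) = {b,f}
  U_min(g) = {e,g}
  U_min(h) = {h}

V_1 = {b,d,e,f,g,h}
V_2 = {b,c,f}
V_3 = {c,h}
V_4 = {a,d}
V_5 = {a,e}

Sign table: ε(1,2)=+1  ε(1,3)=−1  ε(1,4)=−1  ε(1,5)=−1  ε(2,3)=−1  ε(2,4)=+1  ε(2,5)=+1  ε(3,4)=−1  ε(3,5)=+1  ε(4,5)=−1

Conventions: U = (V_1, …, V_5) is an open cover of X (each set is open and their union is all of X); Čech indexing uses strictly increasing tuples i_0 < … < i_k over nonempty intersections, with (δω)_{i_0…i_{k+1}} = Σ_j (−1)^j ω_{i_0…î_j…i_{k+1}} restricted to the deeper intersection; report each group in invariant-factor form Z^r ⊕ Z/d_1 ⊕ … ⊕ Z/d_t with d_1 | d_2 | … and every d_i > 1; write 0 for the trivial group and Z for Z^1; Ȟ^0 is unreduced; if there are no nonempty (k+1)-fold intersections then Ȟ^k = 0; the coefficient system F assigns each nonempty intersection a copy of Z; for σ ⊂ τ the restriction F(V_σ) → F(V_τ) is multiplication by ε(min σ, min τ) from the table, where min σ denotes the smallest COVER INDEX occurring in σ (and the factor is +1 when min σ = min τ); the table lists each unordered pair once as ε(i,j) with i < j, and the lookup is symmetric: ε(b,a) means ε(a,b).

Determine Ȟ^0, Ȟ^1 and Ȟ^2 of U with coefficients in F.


nerve of the cover:
  V12={b,f} V13={h} V14={d} V15={e} V23={c} V45={a}
C dims 5,6; δ0: rk 5, SNF 1^4·2
Ȟ^0 = (5 − 5) − 0 = 0, so Ȟ^0 ≅ 0
Ȟ^1 = (6 − 0) − 5 = 1 plus torsion [2], so Ȟ^1 ≅ Z ⊕ Z/2
Ȟ^2 = (0 − 0) − 0 = 0, so Ȟ^2 ≅ 0

Ȟ^0 = 0, Ȟ^1 = Z ⊕ Z/2, Ȟ^2 = 0


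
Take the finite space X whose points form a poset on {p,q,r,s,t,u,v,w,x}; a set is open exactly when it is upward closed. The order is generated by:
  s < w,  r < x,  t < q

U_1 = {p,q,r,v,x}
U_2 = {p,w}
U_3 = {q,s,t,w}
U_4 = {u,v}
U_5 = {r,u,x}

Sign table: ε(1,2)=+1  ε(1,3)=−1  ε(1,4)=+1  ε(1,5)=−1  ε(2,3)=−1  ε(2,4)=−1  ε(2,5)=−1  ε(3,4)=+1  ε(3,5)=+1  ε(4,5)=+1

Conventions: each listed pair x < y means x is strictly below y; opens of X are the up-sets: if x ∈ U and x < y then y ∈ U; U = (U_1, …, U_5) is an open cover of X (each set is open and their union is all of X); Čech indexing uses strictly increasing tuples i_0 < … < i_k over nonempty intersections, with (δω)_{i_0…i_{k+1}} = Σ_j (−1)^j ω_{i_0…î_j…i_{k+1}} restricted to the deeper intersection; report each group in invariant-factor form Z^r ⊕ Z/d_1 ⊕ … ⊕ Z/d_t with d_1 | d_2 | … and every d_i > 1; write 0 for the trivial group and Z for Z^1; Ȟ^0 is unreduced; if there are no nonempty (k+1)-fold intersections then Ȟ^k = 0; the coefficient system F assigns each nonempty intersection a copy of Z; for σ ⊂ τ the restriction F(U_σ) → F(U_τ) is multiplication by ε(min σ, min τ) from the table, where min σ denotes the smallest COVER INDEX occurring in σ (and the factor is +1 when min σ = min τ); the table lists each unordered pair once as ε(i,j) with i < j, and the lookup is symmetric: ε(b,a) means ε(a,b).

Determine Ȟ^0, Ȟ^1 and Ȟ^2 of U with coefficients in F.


Ȟ^0 = 0, Ȟ^1 = Z ⊕ Z/2 and Ȟ^2 = 0

cover nerve:
  U12={p} U13={q} U14={v} U15={r,x} U23={w} U45={u}
C dims 5,6; δ0: rk 5, SNF 1^4·2
Ȟ^0: (5−5)−0=0 ⇒ 0
Ȟ^1: (6−0)−5=1 plus torsion [2] ⇒ Z ⊕ Z/2
Ȟ^2: (0−0)−0=0 ⇒ 0


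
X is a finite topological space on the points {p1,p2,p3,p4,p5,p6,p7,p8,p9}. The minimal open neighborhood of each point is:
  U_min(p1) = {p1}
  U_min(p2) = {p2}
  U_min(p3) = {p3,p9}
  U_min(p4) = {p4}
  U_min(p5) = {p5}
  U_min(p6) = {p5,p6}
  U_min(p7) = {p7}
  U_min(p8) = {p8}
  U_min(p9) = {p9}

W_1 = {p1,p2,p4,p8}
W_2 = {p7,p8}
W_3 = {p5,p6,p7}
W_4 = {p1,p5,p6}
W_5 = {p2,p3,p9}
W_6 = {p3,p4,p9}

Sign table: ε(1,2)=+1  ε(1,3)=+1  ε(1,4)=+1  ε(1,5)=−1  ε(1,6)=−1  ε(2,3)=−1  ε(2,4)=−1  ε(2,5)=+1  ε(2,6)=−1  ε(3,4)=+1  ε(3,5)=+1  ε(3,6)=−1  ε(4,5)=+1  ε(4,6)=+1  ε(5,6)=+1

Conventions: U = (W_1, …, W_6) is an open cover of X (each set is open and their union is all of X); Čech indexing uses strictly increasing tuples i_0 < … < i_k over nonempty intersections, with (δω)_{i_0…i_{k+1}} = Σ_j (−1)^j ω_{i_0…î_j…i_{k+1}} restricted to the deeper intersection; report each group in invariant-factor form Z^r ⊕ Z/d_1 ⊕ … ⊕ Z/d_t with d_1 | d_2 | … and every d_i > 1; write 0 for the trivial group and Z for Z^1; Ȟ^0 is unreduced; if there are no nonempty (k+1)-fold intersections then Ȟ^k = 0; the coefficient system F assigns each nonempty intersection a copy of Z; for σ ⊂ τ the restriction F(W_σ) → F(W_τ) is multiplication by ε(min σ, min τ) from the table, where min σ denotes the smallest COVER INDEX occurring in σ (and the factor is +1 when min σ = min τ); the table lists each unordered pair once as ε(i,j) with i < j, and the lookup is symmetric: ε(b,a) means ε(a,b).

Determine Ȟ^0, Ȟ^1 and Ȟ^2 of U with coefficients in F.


nonempty overlaps:
  W12={p8} W14={p1} W15={p2} W16={p4} W23={p7} W34={p5,p6} W56={p3,p9}
C dims 6,7; δ0: rk 6, SNF 1^5·2
degree 0: 6−6−0 = 0 → Ȟ^0 ≅ 0
degree 1: 7−0−6 = 1 plus torsion [2] → Ȟ^1 ≅ Z ⊕ Z/2
degree 2: 0−0−0 = 0 → Ȟ^2 ≅ 0

Ȟ^0(U;F) ≅ 0,  Ȟ^1(U;F) ≅ Z ⊕ Z/2,  Ȟ^2(U;F) ≅ 0


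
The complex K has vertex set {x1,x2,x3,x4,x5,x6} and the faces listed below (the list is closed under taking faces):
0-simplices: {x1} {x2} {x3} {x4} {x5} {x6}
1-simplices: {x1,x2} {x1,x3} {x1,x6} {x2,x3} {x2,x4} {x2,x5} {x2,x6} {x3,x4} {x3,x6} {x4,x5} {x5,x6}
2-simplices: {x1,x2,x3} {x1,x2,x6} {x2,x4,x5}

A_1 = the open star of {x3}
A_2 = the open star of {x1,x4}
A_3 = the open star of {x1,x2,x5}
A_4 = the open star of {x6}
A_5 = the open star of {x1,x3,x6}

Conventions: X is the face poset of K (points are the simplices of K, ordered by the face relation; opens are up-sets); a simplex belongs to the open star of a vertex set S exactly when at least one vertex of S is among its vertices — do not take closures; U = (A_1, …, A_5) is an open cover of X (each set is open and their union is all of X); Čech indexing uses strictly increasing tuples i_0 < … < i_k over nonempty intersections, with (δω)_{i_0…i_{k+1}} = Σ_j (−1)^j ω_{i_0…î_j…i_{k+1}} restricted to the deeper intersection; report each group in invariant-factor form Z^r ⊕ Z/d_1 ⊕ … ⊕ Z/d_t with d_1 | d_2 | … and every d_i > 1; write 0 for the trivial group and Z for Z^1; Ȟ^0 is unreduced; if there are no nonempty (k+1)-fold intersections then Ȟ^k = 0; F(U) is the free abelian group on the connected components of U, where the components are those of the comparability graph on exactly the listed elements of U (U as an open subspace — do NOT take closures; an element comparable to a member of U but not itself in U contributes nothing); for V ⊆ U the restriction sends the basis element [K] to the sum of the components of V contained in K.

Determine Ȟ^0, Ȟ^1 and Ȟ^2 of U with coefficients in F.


nonempty intersections:
  A1={{x3},{x1,x3},{x2,x3},{x3,x4},{x3,x6},{x1,x2,x3}} A2={{x1},{x4},{x1,x2},{x1,x3},{x1,x6},{x2,x4},{x3,x4},{x4,x5},{x1,x2,x3},{x1,x2,x6},{x2,x4,x5}} A3={{x1},{x2},{x5},{x1,x2},{x1,x3},{x1,x6},{x2,x3},{x2,x4},{x2,x5},{x2,x6},{x4,x5},{x5,x6},{x1,x2,x3},{x1,x2,x6},{x2,x4,x5}} A4={{x6},{x1,x6},{x2,x6},{x3,x6},{x5,x6},{x1,x2,x6}} A5={{x1},{x3},{x6},{x1,x2},{x1,x3},{x1,x6},{x2,x3},{x2,x6},{x3,x4},{x3,x6},{x5,x6},{x1,x2,x3},{x1,x2,x6}}
  A12={{x1,x3},{x3,x4},{x1,x2,x3}} A13={{x1,x3},{x2,x3},{x1,x2,x3}} A14={{x3,x6}} A15={{x3},{x1,x3},{x2,x3},{x3,x4},{x3,x6},{x1,x2,x3}} A23={{x1},{x1,x2},{x1,x3},{x1,x6},{x2,x4},{x4,x5},{x1,x2,x3},{x1,x2,x6},{x2,x4,x5}} A24={{x1,x6},{x1,x2,x6}} A25={{x1},{x1,x2},{x1,x3},{x1,x6},{x3,x4},{x1,x2,x3},{x1,x2,x6}} A34={{x1,x6},{x2,x6},{x5,x6},{x1,x2,x6}} A35={{x1},{x1,x2},{x1,x3},{x1,x6},{x2,x3},{x2,x6},{x5,x6},{x1,x2,x3},{x1,x2,x6}} A45={{x6},{x1,x6},{x2,x6},{x3,x6},{x5,x6},{x1,x2,x6}}
  A123={{x1,x3},{x1,x2,x3}} A125={{x1,x3},{x3,x4},{x1,x2,x3}} A135={{x1,x3},{x2,x3},{x1,x2,x3}} A145={{x3,x6}} A234={{x1,x6},{x1,x2,x6}} A235={{x1},{x1,x2},{x1,x3},{x1,x6},{x1,x2,x3},{x1,x2,x6}} A245={{x1,x6},{x1,x2,x6}} A345={{x1,x6},{x2,x6},{x5,x6},{x1,x2,x6}}
  A1235={{x1,x3},{x1,x2,x3}} A2345={{x1,x6},{x1,x2,x6}}
components per intersection:
  A1: {{x3},{x1,x3},{x2,x3},{x3,x4},{x3,x6},{x1,x2,x3}}
  A2: {{x1},{x1,x2},{x1,x3},{x1,x6},{x1,x2,x3},{x1,x2,x6}} {{x4},{x2,x4},{x3,x4},{x4,x5},{x2,x4,x5}}
  A3: {{x1},{x2},{x5},{x1,x2},{x1,x3},{x1,x6},{x2,x3},{x2,x4},{x2,x5},{x2,x6},{x4,x5},{x5,x6},{x1,x2,x3},{x1,x2,x6},{x2,x4,x5}}
  A4: {{x6},{x1,x6},{x2,x6},{x3,x6},{x5,x6},{x1,x2,x6}}
  A5: {{x1},{x3},{x6},{x1,x2},{x1,x3},{x1,x6},{x2,x3},{x2,x6},{x3,x4},{x3,x6},{x5,x6},{x1,x2,x3},{x1,x2,x6}}
  A12: {{x1,x3},{x1,x2,x3}} {{x3,x4}}
  A13: {{x1,x3},{x2,x3},{x1,x2,x3}}
  A14: {{x3,x6}}
  A15: {{x3},{x1,x3},{x2,x3},{x3,x4},{x3,x6},{x1,x2,x3}}
  A23: {{x1},{x1,x2},{x1,x3},{x1,x6},{x1,x2,x3},{x1,x2,x6}} {{x2,x4},{x4,x5},{x2,x4,x5}}
  A24: {{x1,x6},{x1,x2,x6}}
  A25: {{x1},{x1,x2},{x1,x3},{x1,x6},{x1,x2,x3},{x1,x2,x6}} {{x3,x4}}
  A34: {{x1,x6},{x2,x6},{x1,x2,x6}} {{x5,x6}}
  A35: {{x1},{x1,x2},{x1,x3},{x1,x6},{x2,x3},{x2,x6},{x1,x2,x3},{x1,x2,x6}} {{x5,x6}}
  A45: {{x6},{x1,x6},{x2,x6},{x3,x6},{x5,x6},{x1,x2,x6}}
  A123: {{x1,x3},{x1,x2,x3}}
  A125: {{x1,x3},{x1,x2,x3}} {{x3,x4}}
  A135: {{x1,x3},{x2,x3},{x1,x2,x3}}
  A145: {{x3,x6}}
  A234: {{x1,x6},{x1,x2,x6}}
  A235: {{x1},{x1,x2},{x1,x3},{x1,x6},{x1,x2,x3},{x1,x2,x6}}
  A245: {{x1,x6},{x1,x2,x6}}
  A345: {{x1,x6},{x2,x6},{x1,x2,x6}} {{x5,x6}}
  A1235: {{x1,x3},{x1,x2,x3}}
  A2345: {{x1,x6},{x1,x2,x6}}
C dims 6,15,10,2; δ0: rk 5, SNF 1^5; δ1: rk 8, SNF 1^8; δ2: rk 2, SNF 1^2
Ȟ^0: (6−5)−0=1 ⇒ Z
Ȟ^1: (15−8)−5=2 ⇒ Z^2
Ȟ^2: (10−2)−8=0 ⇒ 0

Ȟ^0(U;F) ≅ Z; Ȟ^1(U;F) ≅ Z^2; Ȟ^2(U;F) ≅ 0


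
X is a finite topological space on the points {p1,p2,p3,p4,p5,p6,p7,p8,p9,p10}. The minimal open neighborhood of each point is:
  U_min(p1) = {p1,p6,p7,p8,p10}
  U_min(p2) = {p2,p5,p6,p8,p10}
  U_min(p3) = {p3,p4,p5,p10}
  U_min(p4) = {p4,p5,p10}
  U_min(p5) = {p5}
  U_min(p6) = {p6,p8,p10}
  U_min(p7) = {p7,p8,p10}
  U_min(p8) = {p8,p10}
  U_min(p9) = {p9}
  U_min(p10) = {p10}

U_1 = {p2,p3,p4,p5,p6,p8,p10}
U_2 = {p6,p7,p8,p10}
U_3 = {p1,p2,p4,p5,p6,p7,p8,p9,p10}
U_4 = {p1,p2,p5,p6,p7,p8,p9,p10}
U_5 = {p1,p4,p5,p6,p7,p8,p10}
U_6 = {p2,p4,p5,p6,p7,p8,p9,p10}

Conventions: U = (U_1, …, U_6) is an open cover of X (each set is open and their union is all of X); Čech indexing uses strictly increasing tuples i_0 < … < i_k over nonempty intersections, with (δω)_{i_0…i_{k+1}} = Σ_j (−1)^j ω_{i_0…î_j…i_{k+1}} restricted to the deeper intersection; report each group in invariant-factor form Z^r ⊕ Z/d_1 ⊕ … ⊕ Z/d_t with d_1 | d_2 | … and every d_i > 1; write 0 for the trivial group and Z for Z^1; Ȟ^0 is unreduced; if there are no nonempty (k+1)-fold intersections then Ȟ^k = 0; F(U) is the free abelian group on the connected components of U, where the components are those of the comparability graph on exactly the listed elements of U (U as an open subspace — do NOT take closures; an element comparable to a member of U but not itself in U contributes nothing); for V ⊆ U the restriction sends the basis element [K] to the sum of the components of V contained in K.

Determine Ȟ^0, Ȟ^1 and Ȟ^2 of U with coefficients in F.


Ȟ^0(U;F) ≅ Z^2, Ȟ^1(U;F) ≅ 0, Ȟ^2(U;F) ≅ 0

nonempty intersections:
  U12={p6,p8,p10} U13={p2,p4,p5,p6,p8,p10} U14={p2,p5,p6,p8,p10} U15={p4,p5,p6,p8,p10} U16={p2,p4,p5,p6,p8,p10} U23={p6,p7,p8,p10} U24={p6,p7,p8,p10} U25={p6,p7,p8,p10} U26={p6,p7,p8,p10} U34={p1,p2,p5,p6,p7,p8,p9,p10} U35={p1,p4,p5,p6,p7,p8,p10} U36={p2,p4,p5,p6,p7,p8,p9,p10} U45={p1,p5,p6,p7,p8,p10} U46={p2,p5,p6,p7,p8,p9,p10} U56={p4,p5,p6,p7,p8,p10}
  U123={p6,p8,p10} U124={p6,p8,p10} U125={p6,p8,p10} U126={p6,p8,p10} U134={p2,p5,p6,p8,p10} U135={p4,p5,p6,p8,p10} U136={p2,p4,p5,p6,p8,p10} U145={p5,p6,p8,p10} U146={p2,p5,p6,p8,p10} U156={p4,p5,p6,p8,p10} U234={p6,p7,p8,p10} U235={p6,p7,p8,p10} U236={p6,p7,p8,p10} U245={p6,p7,p8,p10} U246={p6,p7,p8,p10} U256={p6,p7,p8,p10} U345={p1,p5,p6,p7,p8,p10} U346={p2,p5,p6,p7,p8,p9,p10} U356={p4,p5,p6,p7,p8,p10} U456={p5,p6,p7,p8,p10}
  U1234={p6,p8,p10} U1235={p6,p8,p10} U1236={p6,p8,p10} U1245={p6,p8,p10} U1246={p6,p8,p10} U1256={p6,p8,p10} U1345={p5,p6,p8,p10} U1346={p2,p5,p6,p8,p10} U1356={p4,p5,p6,p8,p10} U1456={p5,p6,p8,p10} U2345={p6,p7,p8,p10} U2346={p6,p7,p8,p10} U2356={p6,p7,p8,p10} U2456={p6,p7,p8,p10} U3456={p5,p6,p7,p8,p10}
  U12345={p6,p8,p10} U12346={p6,p8,p10} U12356={p6,p8,p10} U12456={p6,p8,p10} U13456={p5,p6,p8,p10} U23456={p6,p7,p8,p10}
  U123456={p6,p8,p10}
components per intersection:
  U1: {p2,p3,p4,p5,p6,p8,p10}
  U2: {p6,p7,p8,p10}
  U3: {p1,p2,p4,p5,p6,p7,p8,p10} {p9}
  U4: {p1,p2,p5,p6,p7,p8,p10} {p9}
  U5: {p1,p4,p5,p6,p7,p8,p10}
  U6: {p2,p4,p5,p6,p7,p8,p10} {p9}
  U12: {p6,p8,p10}
  U13: {p2,p4,p5,p6,p8,p10}
  U14: {p2,p5,p6,p8,p10}
  U15: {p4,p5,p6,p8,p10}
  U16: {p2,p4,p5,p6,p8,p10}
  U23: {p6,p7,p8,p10}
  U24: {p6,p7,p8,p10}
  U25: {p6,p7,p8,p10}
  U26: {p6,p7,p8,p10}
  U34: {p1,p2,p5,p6,p7,p8,p10} {p9}
  U35: {p1,p4,p5,p6,p7,p8,p10}
  U36: {p2,p4,p5,p6,p7,p8,p10} {p9}
  U45: {p1,p6,p7,p8,p10} {p5}
  U46: {p2,p5,p6,p7,p8,p10} {p9}
  U56: {p4,p5,p6,p7,p8,p10}
  U123: {p6,p8,p10}
  U124: {p6,p8,p10}
  U125: {p6,p8,p10}
  U126: {p6,p8,p10}
  U134: {p2,p5,p6,p8,p10}
  U135: {p4,p5,p6,p8,p10}
  U136: {p2,p4,p5,p6,p8,p10}
  U145: {p5} {p6,p8,p10}
  U146: {p2,p5,p6,p8,p10}
  U156: {p4,p5,p6,p8,p10}
  U234: {p6,p7,p8,p10}
  U235: {p6,p7,p8,p10}
  U236: {p6,p7,p8,p10}
  U245: {p6,p7,p8,p10}
  U246: {p6,p7,p8,p10}
  U256: {p6,p7,p8,p10}
  U345: {p1,p6,p7,p8,p10} {p5}
  U346: {p2,p5,p6,p7,p8,p10} {p9}
  U356: {p4,p5,p6,p7,p8,p10}
  U456: {p5} {p6,p7,p8,p10}
  U1234: {p6,p8,p10}
  U1235: {p6,p8,p10}
  U1236: {p6,p8,p10}
  U1245: {p6,p8,p10}
  U1246: {p6,p8,p10}
  U1256: {p6,p8,p10}
  U1345: {p5} {p6,p8,p10}
  U1346: {p2,p5,p6,p8,p10}
  U1356: {p4,p5,p6,p8,p10}
  U1456: {p5} {p6,p8,p10}
  U2345: {p6,p7,p8,p10}
  U2346: {p6,p7,p8,p10}
  U2356: {p6,p7,p8,p10}
  U2456: {p6,p7,p8,p10}
  U3456: {p5} {p6,p7,p8,p10}
  U12345: {p6,p8,p10}
  U12346: {p6,p8,p10}
  U12356: {p6,p8,p10}
  U12456: {p6,p8,p10}
  U13456: {p5} {p6,p8,p10}
  U23456: {p6,p7,p8,p10}
  U123456: {p6,p8,p10}
C dims 9,19,24,18; δ0: rk 7, SNF 1^7; δ1: rk 12, SNF 1^12; δ2: rk 12, SNF 1^12
Ȟ^0: (9−7)−0=2 ⇒ Z^2
Ȟ^1: (19−12)−7=0 ⇒ 0
Ȟ^2: (24−12)−12=0 ⇒ 0


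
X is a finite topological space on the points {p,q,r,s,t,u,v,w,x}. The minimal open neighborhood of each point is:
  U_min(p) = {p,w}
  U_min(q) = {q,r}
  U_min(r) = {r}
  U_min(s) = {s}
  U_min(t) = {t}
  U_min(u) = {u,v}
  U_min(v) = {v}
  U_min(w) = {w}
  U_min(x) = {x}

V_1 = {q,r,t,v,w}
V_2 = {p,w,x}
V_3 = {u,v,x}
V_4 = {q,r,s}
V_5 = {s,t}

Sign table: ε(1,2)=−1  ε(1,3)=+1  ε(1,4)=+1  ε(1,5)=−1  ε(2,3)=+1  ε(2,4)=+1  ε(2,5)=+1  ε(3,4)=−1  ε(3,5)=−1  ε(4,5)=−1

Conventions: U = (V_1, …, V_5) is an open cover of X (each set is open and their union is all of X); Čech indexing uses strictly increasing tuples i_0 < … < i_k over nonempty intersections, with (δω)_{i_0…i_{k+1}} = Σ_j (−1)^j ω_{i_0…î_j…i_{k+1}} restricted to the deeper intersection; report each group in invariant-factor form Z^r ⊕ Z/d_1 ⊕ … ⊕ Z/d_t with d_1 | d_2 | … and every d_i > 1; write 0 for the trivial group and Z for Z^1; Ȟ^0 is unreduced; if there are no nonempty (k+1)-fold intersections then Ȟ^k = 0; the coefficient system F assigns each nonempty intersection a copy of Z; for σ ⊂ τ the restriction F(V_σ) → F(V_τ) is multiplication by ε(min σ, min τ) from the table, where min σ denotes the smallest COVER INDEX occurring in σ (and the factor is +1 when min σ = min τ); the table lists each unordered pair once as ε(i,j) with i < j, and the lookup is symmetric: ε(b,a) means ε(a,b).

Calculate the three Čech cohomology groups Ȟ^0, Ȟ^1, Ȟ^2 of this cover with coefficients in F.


intersection data:
  V12={w} V13={v} V14={q,r} V15={t} V23={x} V45={s}
C dims 5,6; δ0: rk 5, SNF 1^4·2
Ȟ^0 = (5 − 5) − 0 = 0, so Ȟ^0 ≅ 0
Ȟ^1 = (6 − 0) − 5 = 1 plus torsion [2], so Ȟ^1 ≅ Z ⊕ Z/2
Ȟ^2 = (0 − 0) − 0 = 0, so Ȟ^2 ≅ 0

Ȟ^0(U;F) ≅ 0, Ȟ^1(U;F) ≅ Z ⊕ Z/2, Ȟ^2(U;F) ≅ 0


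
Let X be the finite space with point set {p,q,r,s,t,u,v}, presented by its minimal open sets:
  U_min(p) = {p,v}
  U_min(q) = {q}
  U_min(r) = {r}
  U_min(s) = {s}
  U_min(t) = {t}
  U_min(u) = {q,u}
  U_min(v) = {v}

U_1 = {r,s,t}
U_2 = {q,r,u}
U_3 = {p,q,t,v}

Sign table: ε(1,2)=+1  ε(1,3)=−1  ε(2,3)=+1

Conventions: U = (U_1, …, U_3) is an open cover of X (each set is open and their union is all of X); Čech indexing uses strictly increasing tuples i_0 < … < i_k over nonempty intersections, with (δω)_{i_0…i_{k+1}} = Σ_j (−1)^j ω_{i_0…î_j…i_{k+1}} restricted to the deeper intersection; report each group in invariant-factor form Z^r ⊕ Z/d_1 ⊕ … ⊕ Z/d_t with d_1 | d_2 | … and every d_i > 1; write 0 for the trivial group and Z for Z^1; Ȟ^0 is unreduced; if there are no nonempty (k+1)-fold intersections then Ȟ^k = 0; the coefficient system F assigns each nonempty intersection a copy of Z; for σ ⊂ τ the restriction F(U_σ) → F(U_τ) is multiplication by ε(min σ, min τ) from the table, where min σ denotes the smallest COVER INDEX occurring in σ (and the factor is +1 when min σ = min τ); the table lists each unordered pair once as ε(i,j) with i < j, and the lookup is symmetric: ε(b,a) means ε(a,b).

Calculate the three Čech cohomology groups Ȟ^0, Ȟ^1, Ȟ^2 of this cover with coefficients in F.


Ȟ^0(U;F) ≅ 0, Ȟ^1(U;F) ≅ Z/2, Ȟ^2(U;F) ≅ 0

intersection data:
  U12={r} U13={t} U23={q}
C dims 3,3; δ0: rk 3, SNF 1^2·2
Ȟ^0 = (3 − 3) − 0 = 0, so Ȟ^0 ≅ 0
Ȟ^1 = (3 − 0) − 3 = 0 plus torsion [2], so Ȟ^1 ≅ Z/2
Ȟ^2 = (0 − 0) − 0 = 0, so Ȟ^2 ≅ 0


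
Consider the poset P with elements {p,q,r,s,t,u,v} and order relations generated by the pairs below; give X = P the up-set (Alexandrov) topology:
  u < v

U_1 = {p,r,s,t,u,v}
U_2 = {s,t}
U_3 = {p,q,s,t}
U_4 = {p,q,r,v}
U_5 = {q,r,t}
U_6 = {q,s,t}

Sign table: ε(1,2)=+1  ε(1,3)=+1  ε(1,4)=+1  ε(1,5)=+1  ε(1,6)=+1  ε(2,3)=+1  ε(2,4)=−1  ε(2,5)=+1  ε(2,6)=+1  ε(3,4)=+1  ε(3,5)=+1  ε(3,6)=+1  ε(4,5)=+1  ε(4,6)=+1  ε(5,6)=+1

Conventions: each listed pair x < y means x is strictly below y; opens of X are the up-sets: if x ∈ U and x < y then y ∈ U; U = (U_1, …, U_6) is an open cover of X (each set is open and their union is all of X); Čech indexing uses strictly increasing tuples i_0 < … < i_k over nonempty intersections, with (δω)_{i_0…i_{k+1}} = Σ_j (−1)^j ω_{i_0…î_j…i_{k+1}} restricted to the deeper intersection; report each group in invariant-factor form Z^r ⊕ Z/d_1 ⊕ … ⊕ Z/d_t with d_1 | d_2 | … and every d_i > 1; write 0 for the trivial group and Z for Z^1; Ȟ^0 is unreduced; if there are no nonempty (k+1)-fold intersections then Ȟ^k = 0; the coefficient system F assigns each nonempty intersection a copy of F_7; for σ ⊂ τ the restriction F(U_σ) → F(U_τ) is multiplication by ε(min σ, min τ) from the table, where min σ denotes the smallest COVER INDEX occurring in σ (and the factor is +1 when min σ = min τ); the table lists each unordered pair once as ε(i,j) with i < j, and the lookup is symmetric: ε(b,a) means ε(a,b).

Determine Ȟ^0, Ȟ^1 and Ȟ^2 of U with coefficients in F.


nerve simplices:
  U12={s,t} U13={p,s,t} U14={p,r,v} U15={r,t} U16={s,t} U23={s,t} U25={t} U26={s,t} U34={p,q} U35={q,t} U36={q,s,t} U45={q,r} U46={q} U56={q,t}
  U123={s,t} U125={t} U126={s,t} U134={p} U135={t} U136={s,t} U145={r} U156={t} U235={t} U236={s,t} U256={t} U345={q} U346={q} U356={q,t} U456={q}
  U1235={t} U1236={s,t} U1256={t} U1356={t} U2356={t} U3456={q}
  U12356={t}
C dims 6,14,15,6; δ0: rk_F7 5; δ1: rk_F7 9; δ2: rk_F7 5
degree 0: 6−5−0 = 1 → Ȟ^0 ≅ Z/7
degree 1: 14−9−5 = 0 → Ȟ^1 ≅ 0
degree 2: 15−5−9 = 1 → Ȟ^2 ≅ Z/7

Ȟ^0 = Z/7, Ȟ^1 = 0, Ȟ^2 = Z/7


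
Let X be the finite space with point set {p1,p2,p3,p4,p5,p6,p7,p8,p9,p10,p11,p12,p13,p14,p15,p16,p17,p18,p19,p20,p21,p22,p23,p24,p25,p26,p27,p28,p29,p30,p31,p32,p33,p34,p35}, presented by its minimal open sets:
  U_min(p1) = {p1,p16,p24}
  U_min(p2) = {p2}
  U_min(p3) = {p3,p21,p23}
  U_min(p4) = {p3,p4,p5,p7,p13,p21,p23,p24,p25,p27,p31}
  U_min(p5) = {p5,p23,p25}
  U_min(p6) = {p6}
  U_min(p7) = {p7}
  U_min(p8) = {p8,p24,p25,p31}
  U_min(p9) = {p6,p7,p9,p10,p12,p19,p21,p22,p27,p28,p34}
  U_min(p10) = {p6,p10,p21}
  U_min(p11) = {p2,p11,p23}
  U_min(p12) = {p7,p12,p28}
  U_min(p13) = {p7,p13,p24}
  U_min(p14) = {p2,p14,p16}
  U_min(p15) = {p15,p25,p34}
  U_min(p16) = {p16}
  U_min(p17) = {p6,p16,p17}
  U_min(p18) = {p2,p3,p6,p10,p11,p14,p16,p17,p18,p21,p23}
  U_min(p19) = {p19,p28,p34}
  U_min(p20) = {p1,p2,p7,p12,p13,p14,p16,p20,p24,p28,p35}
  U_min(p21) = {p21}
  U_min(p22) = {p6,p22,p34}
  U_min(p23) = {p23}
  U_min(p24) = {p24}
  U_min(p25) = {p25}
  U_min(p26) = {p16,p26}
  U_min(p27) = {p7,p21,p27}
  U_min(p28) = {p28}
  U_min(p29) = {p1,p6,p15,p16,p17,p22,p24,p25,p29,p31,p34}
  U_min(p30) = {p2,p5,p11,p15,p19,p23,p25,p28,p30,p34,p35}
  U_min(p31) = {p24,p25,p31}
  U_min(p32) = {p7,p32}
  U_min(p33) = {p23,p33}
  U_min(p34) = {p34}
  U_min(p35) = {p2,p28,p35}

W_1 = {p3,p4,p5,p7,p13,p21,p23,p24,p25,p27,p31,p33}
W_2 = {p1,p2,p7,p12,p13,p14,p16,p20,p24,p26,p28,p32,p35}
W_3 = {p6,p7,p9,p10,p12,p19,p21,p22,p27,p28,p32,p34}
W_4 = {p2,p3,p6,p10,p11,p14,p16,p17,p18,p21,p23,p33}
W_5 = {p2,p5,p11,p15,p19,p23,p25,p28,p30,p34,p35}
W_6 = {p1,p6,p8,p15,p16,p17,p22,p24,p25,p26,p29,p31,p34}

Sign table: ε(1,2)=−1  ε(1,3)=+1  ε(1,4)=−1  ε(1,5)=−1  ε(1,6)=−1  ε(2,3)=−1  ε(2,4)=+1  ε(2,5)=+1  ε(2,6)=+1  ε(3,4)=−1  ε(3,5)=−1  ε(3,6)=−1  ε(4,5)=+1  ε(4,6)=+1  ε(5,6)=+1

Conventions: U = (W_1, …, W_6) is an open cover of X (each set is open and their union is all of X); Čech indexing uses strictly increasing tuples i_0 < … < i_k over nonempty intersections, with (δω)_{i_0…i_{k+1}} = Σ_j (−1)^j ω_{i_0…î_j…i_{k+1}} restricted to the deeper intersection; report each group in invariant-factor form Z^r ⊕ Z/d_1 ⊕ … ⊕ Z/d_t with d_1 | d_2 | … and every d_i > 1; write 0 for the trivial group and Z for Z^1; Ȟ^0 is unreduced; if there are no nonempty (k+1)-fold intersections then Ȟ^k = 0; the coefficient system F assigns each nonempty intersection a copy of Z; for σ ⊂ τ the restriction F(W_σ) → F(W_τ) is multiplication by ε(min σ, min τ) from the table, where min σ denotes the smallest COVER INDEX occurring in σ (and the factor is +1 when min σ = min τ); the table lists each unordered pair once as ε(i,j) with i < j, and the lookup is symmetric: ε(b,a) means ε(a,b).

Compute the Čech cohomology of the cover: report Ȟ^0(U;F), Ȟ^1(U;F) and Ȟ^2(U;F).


Ȟ^0 ≅ Z; Ȟ^1 ≅ 0; Ȟ^2 ≅ Z/2

nerve simplices:
  W12={p7,p13,p24} W13={p7,p21,p27} W14={p3,p21,p23,p33} W15={p5,p23,p25} W16={p24,p25,p31} W23={p7,p12,p28,p32} W24={p2,p14,p16} W25={p2,p28,p35} W26={p1,p16,p24,p26} W34={p6,p10,p21} W35={p19,p28,p34} W36={p6,p22,p34} W45={p2,p11,p23} W46={p6,p16,p17} W56={p15,p25,p34}
  W123={p7} W126={p24} W134={p21} W145={p23} W156={p25} W235={p28} W245={p2} W246={p16} W346={p6} W356={p34}
C dims 6,15,10; δ0: rk 5, SNF 1^5; δ1: rk 10, SNF 1^9·2
degree 0: 6−5−0 = 1 → Ȟ^0 ≅ Z
degree 1: 15−10−5 = 0 → Ȟ^1 ≅ 0
degree 2: 10−0−10 = 0 plus torsion [2] → Ȟ^2 ≅ Z/2


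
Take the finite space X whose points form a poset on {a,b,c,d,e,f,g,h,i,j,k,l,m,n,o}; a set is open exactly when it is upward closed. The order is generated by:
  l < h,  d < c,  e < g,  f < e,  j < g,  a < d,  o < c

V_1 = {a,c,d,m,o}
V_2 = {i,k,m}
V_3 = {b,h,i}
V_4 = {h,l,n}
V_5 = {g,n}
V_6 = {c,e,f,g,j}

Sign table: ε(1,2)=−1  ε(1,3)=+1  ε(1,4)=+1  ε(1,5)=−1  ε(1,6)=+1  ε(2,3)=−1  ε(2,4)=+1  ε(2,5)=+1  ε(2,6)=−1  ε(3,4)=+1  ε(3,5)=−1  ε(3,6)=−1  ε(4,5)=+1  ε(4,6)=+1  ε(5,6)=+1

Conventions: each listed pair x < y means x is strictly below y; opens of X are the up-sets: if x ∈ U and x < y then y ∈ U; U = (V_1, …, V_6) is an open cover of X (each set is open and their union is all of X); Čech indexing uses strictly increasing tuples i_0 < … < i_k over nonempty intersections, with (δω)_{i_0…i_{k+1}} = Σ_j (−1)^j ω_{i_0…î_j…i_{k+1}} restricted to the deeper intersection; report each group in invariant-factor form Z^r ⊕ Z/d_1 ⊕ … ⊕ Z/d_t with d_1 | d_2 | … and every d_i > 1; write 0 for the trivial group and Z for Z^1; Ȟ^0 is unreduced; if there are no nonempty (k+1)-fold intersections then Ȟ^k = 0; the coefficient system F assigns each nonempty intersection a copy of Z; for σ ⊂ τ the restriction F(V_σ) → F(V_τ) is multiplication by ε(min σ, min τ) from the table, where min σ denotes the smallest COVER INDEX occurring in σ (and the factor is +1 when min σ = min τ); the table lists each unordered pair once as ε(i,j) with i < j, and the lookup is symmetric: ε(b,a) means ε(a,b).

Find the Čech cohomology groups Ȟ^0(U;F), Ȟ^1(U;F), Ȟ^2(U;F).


nerve of the cover:
  V12={m} V16={c} V23={i} V34={h} V45={n} V56={g}
C dims 6,6; δ0: rk 5, SNF 1^5
Ȟ^0 = (6 − 5) − 0 = 1, so Ȟ^0 ≅ Z
Ȟ^1 = (6 − 0) − 5 = 1, so Ȟ^1 ≅ Z
Ȟ^2 = (0 − 0) − 0 = 0, so Ȟ^2 ≅ 0

Ȟ^0 ≅ Z,  Ȟ^1 ≅ Z,  Ȟ^2 ≅ 0


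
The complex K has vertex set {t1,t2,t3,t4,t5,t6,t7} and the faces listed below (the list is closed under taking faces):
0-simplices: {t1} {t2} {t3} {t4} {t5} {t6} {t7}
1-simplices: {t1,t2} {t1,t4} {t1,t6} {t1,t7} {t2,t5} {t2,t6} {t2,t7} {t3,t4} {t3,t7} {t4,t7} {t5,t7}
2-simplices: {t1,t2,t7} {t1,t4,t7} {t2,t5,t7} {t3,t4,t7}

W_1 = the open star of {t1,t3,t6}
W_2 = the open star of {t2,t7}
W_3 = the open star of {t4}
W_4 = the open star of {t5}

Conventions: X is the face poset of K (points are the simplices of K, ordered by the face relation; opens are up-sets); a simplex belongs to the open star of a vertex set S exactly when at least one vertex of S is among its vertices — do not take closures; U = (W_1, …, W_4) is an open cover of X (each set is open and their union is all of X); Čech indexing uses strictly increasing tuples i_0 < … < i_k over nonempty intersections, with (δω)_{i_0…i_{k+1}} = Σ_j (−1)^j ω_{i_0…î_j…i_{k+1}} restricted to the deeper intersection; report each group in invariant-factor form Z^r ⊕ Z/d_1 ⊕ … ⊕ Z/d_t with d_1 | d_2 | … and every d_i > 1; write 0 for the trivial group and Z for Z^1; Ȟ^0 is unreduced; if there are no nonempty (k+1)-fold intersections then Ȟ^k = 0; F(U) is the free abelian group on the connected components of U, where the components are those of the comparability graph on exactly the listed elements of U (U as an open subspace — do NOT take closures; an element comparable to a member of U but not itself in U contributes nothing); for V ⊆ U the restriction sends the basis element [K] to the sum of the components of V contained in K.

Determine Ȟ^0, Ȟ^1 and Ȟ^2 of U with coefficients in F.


Ȟ^0(U;F) ≅ Z; Ȟ^1(U;F) ≅ Z; Ȟ^2(U;F) ≅ 0

nonempty intersections:
  W1={{t1},{t3},{t6},{t1,t2},{t1,t4},{t1,t6},{t1,t7},{t2,t6},{t3,t4},{t3,t7},{t1,t2,t7},{t1,t4,t7},{t3,t4,t7}} W2={{t2},{t7},{t1,t2},{t1,t7},{t2,t5},{t2,t6},{t2,t7},{t3,t7},{t4,t7},{t5,t7},{t1,t2,t7},{t1,t4,t7},{t2,t5,t7},{t3,t4,t7}} W3={{t4},{t1,t4},{t3,t4},{t4,t7},{t1,t4,t7},{t3,t4,t7}} W4={{t5},{t2,t5},{t5,t7},{t2,t5,t7}}
  W12={{t1,t2},{t1,t7},{t2,t6},{t3,t7},{t1,t2,t7},{t1,t4,t7},{t3,t4,t7}} W13={{t1,t4},{t3,t4},{t1,t4,t7},{t3,t4,t7}} W23={{t4,t7},{t1,t4,t7},{t3,t4,t7}} W24={{t2,t5},{t5,t7},{t2,t5,t7}}
  W123={{t1,t4,t7},{t3,t4,t7}}
components per intersection:
  W1: {{t1},{t6},{t1,t2},{t1,t4},{t1,t6},{t1,t7},{t2,t6},{t1,t2,t7},{t1,t4,t7}} {{t3},{t3,t4},{t3,t7},{t3,t4,t7}}
  W2: {{t2},{t7},{t1,t2},{t1,t7},{t2,t5},{t2,t6},{t2,t7},{t3,t7},{t4,t7},{t5,t7},{t1,t2,t7},{t1,t4,t7},{t2,t5,t7},{t3,t4,t7}}
  W3: {{t4},{t1,t4},{t3,t4},{t4,t7},{t1,t4,t7},{t3,t4,t7}}
  W4: {{t5},{t2,t5},{t5,t7},{t2,t5,t7}}
  W12: {{t1,t2},{t1,t7},{t1,t2,t7},{t1,t4,t7}} {{t2,t6}} {{t3,t7},{t3,t4,t7}}
  W13: {{t1,t4},{t1,t4,t7}} {{t3,t4},{t3,t4,t7}}
  W23: {{t4,t7},{t1,t4,t7},{t3,t4,t7}}
  W24: {{t2,t5},{t5,t7},{t2,t5,t7}}
  W123: {{t1,t4,t7}} {{t3,t4,t7}}
C dims 5,7,2; δ0: rk 4, SNF 1^4; δ1: rk 2, SNF 1^2
Ȟ^0: (5−4)−0=1 ⇒ Z
Ȟ^1: (7−2)−4=1 ⇒ Z
Ȟ^2: (2−0)−2=0 ⇒ 0


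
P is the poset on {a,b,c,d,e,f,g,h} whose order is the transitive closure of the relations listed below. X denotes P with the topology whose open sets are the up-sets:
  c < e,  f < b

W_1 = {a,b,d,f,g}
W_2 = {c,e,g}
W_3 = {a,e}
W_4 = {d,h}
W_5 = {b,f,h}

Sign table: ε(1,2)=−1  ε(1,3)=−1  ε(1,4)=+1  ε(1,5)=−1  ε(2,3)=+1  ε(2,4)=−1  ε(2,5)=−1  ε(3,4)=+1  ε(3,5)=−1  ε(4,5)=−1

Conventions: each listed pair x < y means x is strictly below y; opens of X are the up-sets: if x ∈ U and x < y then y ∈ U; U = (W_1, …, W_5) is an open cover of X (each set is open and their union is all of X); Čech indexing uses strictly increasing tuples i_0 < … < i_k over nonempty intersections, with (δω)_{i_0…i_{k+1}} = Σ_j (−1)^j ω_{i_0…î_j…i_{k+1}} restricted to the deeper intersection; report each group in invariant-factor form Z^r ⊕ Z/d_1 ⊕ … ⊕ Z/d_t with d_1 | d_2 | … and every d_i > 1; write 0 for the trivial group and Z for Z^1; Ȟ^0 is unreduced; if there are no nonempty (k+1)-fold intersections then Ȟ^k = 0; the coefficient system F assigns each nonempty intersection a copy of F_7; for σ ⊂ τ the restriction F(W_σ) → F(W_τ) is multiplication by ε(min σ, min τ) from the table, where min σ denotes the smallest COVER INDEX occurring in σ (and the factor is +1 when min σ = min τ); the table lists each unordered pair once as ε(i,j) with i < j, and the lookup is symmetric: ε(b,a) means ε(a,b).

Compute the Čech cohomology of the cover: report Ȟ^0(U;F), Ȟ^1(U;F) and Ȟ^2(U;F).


nerve simplices:
  W12={g} W13={a} W14={d} W15={b,f} W23={e} W45={h}
C dims 5,6; δ0: rk_F7 4
degree 0: 5−4−0 = 1 → Ȟ^0 ≅ Z/7
degree 1: 6−0−4 = 2 → Ȟ^1 ≅ Z/7 ⊕ Z/7
degree 2: 0−0−0 = 0 → Ȟ^2 ≅ 0

Ȟ^0 = Z/7; Ȟ^1 = Z/7 ⊕ Z/7; Ȟ^2 = 0


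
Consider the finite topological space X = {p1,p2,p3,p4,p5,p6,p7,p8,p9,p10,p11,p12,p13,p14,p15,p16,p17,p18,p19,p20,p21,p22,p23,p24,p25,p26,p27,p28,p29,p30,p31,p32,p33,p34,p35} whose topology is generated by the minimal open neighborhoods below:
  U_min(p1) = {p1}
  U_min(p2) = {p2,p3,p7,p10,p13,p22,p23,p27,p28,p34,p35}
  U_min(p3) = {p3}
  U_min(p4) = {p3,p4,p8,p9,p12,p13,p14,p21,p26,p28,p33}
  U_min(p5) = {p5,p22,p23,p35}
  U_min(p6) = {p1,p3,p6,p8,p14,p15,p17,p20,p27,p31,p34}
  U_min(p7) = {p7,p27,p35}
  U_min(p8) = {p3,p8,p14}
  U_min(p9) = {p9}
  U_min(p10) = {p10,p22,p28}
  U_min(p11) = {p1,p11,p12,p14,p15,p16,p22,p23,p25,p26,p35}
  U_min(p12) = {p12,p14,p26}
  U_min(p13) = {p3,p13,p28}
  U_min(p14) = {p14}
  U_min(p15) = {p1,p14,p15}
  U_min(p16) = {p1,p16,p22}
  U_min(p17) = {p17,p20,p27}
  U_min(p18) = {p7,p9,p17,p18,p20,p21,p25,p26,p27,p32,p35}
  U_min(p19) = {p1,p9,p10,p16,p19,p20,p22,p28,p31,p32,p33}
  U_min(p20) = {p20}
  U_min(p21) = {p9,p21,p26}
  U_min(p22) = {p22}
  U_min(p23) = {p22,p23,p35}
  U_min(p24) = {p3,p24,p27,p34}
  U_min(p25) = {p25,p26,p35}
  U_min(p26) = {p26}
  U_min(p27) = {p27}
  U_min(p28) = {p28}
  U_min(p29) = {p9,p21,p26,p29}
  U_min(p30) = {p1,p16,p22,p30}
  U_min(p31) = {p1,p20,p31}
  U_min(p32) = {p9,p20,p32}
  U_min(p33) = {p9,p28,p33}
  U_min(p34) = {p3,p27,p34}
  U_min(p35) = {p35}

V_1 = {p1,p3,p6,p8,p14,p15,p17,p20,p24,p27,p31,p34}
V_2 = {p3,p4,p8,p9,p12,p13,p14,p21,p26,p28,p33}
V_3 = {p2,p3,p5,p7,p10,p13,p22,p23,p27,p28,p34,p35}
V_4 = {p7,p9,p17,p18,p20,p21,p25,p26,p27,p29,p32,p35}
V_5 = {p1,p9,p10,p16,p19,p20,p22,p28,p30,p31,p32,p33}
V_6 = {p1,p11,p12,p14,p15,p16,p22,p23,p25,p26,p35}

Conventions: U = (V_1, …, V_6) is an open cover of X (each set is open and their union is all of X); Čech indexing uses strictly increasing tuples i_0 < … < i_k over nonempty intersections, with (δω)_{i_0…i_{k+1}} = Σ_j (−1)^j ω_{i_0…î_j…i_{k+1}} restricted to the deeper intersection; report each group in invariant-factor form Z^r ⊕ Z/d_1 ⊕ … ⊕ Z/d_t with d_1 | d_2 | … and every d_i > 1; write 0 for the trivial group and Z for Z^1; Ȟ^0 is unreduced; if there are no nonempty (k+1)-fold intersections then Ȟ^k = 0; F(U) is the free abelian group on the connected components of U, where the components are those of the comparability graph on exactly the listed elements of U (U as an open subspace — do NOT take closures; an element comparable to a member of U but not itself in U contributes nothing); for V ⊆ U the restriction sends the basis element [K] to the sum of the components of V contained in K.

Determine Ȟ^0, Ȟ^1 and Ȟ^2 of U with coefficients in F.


Ȟ^0 ≅ Z, Ȟ^1 ≅ 0 and Ȟ^2 ≅ Z/2

nonempty intersections:
  V12={p3,p8,p14} V13={p3,p27,p34} V14={p17,p20,p27} V15={p1,p20,p31} V16={p1,p14,p15} V23={p3,p13,p28} V24={p9,p21,p26} V25={p9,p28,p33} V26={p12,p14,p26} V34={p7,p27,p35} V35={p10,p22,p28} V36={p22,p23,p35} V45={p9,p20,p32} V46={p25,p26,p35} V56={p1,p16,p22}
  V123={p3} V126={p14} V134={p27} V145={p20} V156={p1} V235={p28} V245={p9} V246={p26} V346={p35} V356={p22}
components per intersection:
  V1: {p1,p3,p6,p8,p14,p15,p17,p20,p24,p27,p31,p34}
  V2: {p3,p4,p8,p9,p12,p13,p14,p21,p26,p28,p33}
  V3: {p2,p3,p5,p7,p10,p13,p22,p23,p27,p28,p34,p35}
  V4: {p7,p9,p17,p18,p20,p21,p25,p26,p27,p29,p32,p35}
  V5: {p1,p9,p10,p16,p19,p20,p22,p28,p30,p31,p32,p33}
  V6: {p1,p11,p12,p14,p15,p16,p22,p23,p25,p26,p35}
  V12: {p3,p8,p14}
  V13: {p3,p27,p34}
  V14: {p17,p20,p27}
  V15: {p1,p20,p31}
  V16: {p1,p14,p15}
  V23: {p3,p13,p28}
  V24: {p9,p21,p26}
  V25: {p9,p28,p33}
  V26: {p12,p14,p26}
  V34: {p7,p27,p35}
  V35: {p10,p22,p28}
  V36: {p22,p23,p35}
  V45: {p9,p20,p32}
  V46: {p25,p26,p35}
  V56: {p1,p16,p22}
  V123: {p3}
  V126: {p14}
  V134: {p27}
  V145: {p20}
  V156: {p1}
  V235: {p28}
  V245: {p9}
  V246: {p26}
  V346: {p35}
  V356: {p22}
C dims 6,15,10; δ0: rk 5, SNF 1^5; δ1: rk 10, SNF 1^9·2
Ȟ^0: (6−5)−0=1 ⇒ Z
Ȟ^1: (15−10)−5=0 ⇒ 0
Ȟ^2: (10−0)−10=0 plus torsion [2] ⇒ Z/2
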